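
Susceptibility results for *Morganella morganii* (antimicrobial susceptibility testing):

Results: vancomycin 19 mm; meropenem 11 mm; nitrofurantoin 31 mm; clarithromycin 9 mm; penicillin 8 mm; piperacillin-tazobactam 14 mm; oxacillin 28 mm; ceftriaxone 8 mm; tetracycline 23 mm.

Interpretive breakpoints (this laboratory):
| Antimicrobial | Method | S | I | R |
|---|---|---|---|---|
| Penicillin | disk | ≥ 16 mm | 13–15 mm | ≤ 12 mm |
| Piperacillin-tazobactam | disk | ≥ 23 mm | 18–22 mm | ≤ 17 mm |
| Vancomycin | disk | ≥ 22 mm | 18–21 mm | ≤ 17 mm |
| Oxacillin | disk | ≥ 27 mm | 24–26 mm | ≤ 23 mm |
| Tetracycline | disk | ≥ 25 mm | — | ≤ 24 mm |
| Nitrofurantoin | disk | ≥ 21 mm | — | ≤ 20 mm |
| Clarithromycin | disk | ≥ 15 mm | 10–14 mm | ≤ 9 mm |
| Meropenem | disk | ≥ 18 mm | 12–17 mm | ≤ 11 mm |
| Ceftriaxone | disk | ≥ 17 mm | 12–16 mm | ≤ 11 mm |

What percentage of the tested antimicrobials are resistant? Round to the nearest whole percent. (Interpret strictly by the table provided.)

67%

Vancomycin (19 mm) in 18–21 mm ⇒ I
Meropenem 11 mm: ≤ 11 mm → resistant
Nitrofurantoin 31 mm: ≥ 21 mm — S
Clarithromycin: 9 mm is ≤ 9 mm ⇒ Resistant
Penicillin: 8 mm is ≤ 12 mm → R
Piperacillin-tazobactam (14 mm) ≤ 17 mm → R
Oxacillin: 28 mm is ≥ 27 mm — susceptible
Ceftriaxone: 8 mm is ≤ 11 mm → Resistant
Tetracycline: 23 mm is ≤ 24 mm → Resistant
Resistant: 6/9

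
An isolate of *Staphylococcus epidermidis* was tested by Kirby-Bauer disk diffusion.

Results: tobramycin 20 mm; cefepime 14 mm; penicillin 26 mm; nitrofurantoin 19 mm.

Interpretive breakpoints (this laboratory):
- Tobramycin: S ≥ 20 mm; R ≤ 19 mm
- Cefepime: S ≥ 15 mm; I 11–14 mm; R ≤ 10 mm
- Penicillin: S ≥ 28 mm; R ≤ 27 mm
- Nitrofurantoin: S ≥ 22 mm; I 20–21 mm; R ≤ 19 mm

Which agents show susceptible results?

Tobramycin 20 mm: ≥ 20 mm — Susceptible
Cefepime 14 mm: in 11–14 mm → Intermediate
Penicillin 26 mm: ≤ 27 mm — Resistant
Nitrofurantoin (19 mm) ≤ 19 mm — Resistant

tobramycin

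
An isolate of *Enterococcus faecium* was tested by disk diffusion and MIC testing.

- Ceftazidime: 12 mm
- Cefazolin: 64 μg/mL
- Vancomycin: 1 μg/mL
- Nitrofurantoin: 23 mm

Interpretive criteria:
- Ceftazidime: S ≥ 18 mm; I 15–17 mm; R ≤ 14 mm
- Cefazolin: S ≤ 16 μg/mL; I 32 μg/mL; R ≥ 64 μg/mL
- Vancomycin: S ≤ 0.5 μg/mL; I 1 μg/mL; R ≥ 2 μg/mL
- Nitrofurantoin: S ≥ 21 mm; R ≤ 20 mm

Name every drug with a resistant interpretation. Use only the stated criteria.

ceftazidime, cefazolin

Ceftazidime 12 mm: ≤ 14 mm ⇒ Resistant
Cefazolin 64 μg/mL: ≥ 64 μg/mL ⇒ Resistant
Vancomycin (1 μg/mL) = 1 μg/mL → Intermediate
Nitrofurantoin 23 mm: ≥ 21 mm ⇒ S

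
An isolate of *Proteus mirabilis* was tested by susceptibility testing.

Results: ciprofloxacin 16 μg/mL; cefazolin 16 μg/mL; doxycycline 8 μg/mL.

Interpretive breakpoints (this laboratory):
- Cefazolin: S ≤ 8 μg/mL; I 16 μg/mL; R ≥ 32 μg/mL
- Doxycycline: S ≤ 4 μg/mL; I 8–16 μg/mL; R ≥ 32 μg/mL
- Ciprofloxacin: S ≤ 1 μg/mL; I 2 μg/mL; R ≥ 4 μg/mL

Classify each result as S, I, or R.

Ciprofloxacin: 16 μg/mL is ≥ 4 μg/mL — R
Cefazolin: 16 μg/mL is = 16 μg/mL → I
Doxycycline 8 μg/mL: in 8–16 μg/mL — intermediate

R, I, I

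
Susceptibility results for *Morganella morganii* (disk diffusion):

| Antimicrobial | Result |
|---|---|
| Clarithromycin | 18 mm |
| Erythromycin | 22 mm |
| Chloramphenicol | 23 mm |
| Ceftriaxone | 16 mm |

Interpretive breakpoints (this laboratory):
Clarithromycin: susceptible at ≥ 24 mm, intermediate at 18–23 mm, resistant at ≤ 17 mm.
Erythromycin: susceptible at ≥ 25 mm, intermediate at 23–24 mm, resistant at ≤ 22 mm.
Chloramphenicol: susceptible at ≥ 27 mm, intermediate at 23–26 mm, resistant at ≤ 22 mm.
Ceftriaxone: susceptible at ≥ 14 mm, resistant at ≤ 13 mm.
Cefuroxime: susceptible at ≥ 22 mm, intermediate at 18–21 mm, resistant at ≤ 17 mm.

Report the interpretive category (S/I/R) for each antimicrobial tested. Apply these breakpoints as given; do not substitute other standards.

Clarithromycin (18 mm) in 18–23 mm → intermediate
Erythromycin 22 mm: ≤ 22 mm ⇒ R
Chloramphenicol (23 mm) in 23–26 mm → I
Ceftriaxone: 16 mm is ≥ 14 mm — S

I, R, I, S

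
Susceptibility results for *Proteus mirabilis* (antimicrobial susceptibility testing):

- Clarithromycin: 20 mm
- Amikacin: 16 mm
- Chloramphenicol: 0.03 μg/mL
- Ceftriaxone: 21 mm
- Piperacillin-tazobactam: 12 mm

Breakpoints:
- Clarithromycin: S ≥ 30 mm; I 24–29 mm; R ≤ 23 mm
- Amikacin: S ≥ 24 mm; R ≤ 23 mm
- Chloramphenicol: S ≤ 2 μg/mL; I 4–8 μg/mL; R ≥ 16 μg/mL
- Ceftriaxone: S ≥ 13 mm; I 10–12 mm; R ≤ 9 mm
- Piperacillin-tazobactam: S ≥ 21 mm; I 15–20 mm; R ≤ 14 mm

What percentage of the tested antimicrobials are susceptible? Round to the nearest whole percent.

Clarithromycin 20 mm: ≤ 23 mm → resistant
Amikacin: 16 mm is ≤ 23 mm — R
Chloramphenicol: 0.03 μg/mL is ≤ 2 μg/mL ⇒ S
Ceftriaxone: 21 mm is ≥ 13 mm — susceptible
Piperacillin-tazobactam 12 mm: ≤ 14 mm ⇒ resistant
Susceptible: 2/5

40%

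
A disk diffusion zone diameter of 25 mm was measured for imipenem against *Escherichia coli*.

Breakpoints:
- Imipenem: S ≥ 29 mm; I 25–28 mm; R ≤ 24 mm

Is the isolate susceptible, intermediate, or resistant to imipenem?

Imipenem (25 mm) in 25–28 mm ⇒ intermediate

I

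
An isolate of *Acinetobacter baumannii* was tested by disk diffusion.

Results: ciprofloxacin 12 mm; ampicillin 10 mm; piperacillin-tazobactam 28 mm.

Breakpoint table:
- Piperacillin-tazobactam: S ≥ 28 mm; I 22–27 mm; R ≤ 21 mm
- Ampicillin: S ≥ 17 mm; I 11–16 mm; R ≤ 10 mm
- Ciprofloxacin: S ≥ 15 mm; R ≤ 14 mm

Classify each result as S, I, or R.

Ciprofloxacin (12 mm) ≤ 14 mm — R
Ampicillin (10 mm) ≤ 10 mm → resistant
Piperacillin-tazobactam: 28 mm is ≥ 28 mm — Susceptible

R, R, S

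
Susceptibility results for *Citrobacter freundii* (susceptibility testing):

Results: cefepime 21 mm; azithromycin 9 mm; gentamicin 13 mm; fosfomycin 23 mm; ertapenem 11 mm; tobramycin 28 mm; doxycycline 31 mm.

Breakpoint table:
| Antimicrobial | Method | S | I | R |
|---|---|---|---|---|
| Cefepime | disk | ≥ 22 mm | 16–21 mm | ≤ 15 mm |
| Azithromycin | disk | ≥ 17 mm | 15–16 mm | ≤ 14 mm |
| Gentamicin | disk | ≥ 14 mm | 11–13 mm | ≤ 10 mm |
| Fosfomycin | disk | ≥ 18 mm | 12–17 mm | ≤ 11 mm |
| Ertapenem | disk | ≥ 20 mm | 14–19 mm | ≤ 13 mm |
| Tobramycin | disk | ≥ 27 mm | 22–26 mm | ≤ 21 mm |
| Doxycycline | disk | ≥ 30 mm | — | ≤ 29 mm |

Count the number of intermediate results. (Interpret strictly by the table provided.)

2

Cefepime 21 mm: in 16–21 mm ⇒ Intermediate
Azithromycin 9 mm: ≤ 14 mm ⇒ resistant
Gentamicin (13 mm) in 11–13 mm → Intermediate
Fosfomycin (23 mm) ≥ 18 mm ⇒ susceptible
Ertapenem (11 mm) ≤ 13 mm ⇒ Resistant
Tobramycin (28 mm) ≥ 27 mm ⇒ Susceptible
Doxycycline 31 mm: ≥ 30 mm → S
Intermediate: 2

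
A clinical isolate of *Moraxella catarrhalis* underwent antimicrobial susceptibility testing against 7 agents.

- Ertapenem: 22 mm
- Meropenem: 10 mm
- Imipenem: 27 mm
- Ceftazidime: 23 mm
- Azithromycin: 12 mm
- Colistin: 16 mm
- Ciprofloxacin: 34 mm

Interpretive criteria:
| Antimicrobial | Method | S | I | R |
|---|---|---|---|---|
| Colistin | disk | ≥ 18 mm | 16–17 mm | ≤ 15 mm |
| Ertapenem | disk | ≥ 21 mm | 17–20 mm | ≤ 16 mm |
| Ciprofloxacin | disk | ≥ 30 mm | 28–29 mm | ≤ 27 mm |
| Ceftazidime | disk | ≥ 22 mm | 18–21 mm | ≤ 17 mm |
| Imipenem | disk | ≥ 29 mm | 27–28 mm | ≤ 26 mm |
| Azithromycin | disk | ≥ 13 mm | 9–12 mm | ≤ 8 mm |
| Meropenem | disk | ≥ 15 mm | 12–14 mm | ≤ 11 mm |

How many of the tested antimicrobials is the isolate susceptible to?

3

Ertapenem (22 mm) ≥ 21 mm ⇒ Susceptible
Meropenem 10 mm: ≤ 11 mm → Resistant
Imipenem: 27 mm is in 27–28 mm — I
Ceftazidime (23 mm) ≥ 22 mm → Susceptible
Azithromycin (12 mm) in 9–12 mm ⇒ I
Colistin: 16 mm is in 16–17 mm — I
Ciprofloxacin 34 mm: ≥ 30 mm → S
Susceptible: 3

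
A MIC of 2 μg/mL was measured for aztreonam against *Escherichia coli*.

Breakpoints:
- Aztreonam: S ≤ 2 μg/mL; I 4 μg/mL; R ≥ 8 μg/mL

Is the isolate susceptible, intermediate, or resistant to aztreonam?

Susceptible

Aztreonam (2 μg/mL) ≤ 2 μg/mL ⇒ S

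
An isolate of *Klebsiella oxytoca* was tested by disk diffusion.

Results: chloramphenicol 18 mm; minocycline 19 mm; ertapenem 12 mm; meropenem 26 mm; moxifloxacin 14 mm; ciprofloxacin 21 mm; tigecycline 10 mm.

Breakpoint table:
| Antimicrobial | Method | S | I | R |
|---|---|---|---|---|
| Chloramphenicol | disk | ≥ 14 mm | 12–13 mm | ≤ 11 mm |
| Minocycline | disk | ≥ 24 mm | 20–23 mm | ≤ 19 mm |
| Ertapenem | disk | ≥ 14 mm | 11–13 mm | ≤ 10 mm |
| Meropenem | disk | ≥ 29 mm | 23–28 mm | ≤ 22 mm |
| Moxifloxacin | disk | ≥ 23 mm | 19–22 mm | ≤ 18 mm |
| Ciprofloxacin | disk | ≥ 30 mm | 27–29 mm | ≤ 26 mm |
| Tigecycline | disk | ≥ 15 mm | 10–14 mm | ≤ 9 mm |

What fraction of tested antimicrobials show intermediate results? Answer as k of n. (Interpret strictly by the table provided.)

3 of 7

Chloramphenicol: 18 mm is ≥ 14 mm ⇒ susceptible
Minocycline: 19 mm is ≤ 19 mm ⇒ Resistant
Ertapenem (12 mm) in 11–13 mm ⇒ intermediate
Meropenem (26 mm) in 23–28 mm → intermediate
Moxifloxacin: 14 mm is ≤ 18 mm → R
Ciprofloxacin: 21 mm is ≤ 26 mm → Resistant
Tigecycline (10 mm) in 10–14 mm — I
Intermediate: 3/7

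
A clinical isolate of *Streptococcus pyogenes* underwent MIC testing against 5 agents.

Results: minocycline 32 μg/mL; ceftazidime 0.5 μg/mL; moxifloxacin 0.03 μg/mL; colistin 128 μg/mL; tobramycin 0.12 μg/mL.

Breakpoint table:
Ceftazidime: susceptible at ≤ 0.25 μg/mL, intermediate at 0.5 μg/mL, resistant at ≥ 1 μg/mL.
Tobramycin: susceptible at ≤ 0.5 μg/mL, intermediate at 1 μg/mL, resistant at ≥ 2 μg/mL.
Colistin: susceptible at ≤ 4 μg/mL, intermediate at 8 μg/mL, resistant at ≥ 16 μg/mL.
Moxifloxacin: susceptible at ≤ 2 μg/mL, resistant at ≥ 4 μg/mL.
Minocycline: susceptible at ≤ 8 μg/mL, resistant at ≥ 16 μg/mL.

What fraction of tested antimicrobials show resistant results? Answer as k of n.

2 of 5

Minocycline (32 μg/mL) ≥ 16 μg/mL ⇒ R
Ceftazidime 0.5 μg/mL: = 0.5 μg/mL ⇒ I
Moxifloxacin: 0.03 μg/mL is ≤ 2 μg/mL → susceptible
Colistin 128 μg/mL: ≥ 16 μg/mL → resistant
Tobramycin 0.12 μg/mL: ≤ 0.5 μg/mL → susceptible
Resistant: 2/5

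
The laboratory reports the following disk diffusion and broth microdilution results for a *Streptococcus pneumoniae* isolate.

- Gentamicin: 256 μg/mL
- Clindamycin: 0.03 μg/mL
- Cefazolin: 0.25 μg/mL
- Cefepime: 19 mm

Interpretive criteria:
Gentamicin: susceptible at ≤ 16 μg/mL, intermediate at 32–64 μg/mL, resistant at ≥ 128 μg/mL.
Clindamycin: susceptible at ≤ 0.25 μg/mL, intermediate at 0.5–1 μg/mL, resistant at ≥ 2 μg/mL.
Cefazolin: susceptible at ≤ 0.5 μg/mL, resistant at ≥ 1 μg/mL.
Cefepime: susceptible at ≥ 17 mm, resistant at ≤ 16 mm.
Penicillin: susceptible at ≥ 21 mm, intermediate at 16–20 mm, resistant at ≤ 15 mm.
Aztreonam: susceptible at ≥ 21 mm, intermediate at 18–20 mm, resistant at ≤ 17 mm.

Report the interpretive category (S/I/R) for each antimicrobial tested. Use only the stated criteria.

Gentamicin (256 μg/mL) ≥ 128 μg/mL ⇒ Resistant
Clindamycin (0.03 μg/mL) ≤ 0.25 μg/mL — susceptible
Cefazolin (0.25 μg/mL) ≤ 0.5 μg/mL — S
Cefepime: 19 mm is ≥ 17 mm → susceptible

R, S, S, S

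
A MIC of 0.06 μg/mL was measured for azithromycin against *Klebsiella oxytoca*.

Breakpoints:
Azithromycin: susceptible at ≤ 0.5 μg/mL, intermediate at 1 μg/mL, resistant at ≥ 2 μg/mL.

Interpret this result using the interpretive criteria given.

Azithromycin 0.06 μg/mL: ≤ 0.5 μg/mL → susceptible

S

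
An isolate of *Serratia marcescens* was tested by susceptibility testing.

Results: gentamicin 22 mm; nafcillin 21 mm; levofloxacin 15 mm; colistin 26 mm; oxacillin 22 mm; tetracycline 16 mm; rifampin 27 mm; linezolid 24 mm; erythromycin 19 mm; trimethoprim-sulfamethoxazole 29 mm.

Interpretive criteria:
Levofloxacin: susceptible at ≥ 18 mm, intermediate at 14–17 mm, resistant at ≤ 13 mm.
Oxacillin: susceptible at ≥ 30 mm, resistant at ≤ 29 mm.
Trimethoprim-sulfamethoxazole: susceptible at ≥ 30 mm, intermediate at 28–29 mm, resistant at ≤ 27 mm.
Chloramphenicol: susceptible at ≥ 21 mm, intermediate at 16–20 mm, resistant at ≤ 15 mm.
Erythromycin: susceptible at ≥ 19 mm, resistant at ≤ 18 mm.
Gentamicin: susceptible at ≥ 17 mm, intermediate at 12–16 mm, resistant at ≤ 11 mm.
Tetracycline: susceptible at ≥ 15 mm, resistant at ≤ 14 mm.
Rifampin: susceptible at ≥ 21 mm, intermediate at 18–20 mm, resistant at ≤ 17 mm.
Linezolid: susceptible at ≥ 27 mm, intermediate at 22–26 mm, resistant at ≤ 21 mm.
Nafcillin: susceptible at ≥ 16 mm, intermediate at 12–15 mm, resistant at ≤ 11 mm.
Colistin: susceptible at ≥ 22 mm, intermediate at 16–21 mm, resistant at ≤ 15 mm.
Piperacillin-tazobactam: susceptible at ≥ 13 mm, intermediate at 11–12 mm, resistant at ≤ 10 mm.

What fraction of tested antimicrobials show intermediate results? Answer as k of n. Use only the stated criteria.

Gentamicin 22 mm: ≥ 17 mm → Susceptible
Nafcillin: 21 mm is ≥ 16 mm — Susceptible
Levofloxacin: 15 mm is in 14–17 mm — intermediate
Colistin: 26 mm is ≥ 22 mm — S
Oxacillin: 22 mm is ≤ 29 mm ⇒ R
Tetracycline: 16 mm is ≥ 15 mm → Susceptible
Rifampin 27 mm: ≥ 21 mm → Susceptible
Linezolid 24 mm: in 22–26 mm ⇒ intermediate
Erythromycin 19 mm: ≥ 19 mm ⇒ Susceptible
Trimethoprim-sulfamethoxazole: 29 mm is in 28–29 mm — intermediate
Intermediate: 3/10

3 of 10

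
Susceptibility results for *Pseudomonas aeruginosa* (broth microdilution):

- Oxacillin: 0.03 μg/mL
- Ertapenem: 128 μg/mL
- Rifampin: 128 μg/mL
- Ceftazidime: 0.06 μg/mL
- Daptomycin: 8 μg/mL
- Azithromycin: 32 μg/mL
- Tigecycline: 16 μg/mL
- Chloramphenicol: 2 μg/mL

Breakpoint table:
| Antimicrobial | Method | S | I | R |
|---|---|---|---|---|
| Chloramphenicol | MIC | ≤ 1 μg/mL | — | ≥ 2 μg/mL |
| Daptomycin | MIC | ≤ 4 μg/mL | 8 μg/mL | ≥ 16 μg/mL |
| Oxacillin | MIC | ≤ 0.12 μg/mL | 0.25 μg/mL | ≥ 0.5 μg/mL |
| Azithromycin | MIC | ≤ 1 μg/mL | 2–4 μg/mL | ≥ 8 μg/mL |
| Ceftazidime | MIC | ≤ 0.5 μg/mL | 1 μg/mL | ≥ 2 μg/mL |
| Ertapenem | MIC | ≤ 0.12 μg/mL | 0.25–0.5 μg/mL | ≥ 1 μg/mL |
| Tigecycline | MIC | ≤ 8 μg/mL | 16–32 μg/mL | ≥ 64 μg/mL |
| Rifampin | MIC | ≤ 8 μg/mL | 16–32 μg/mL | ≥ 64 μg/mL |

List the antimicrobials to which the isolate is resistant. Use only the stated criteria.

Oxacillin 0.03 μg/mL: ≤ 0.12 μg/mL — susceptible
Ertapenem 128 μg/mL: ≥ 1 μg/mL ⇒ Resistant
Rifampin 128 μg/mL: ≥ 64 μg/mL — Resistant
Ceftazidime 0.06 μg/mL: ≤ 0.5 μg/mL → Susceptible
Daptomycin (8 μg/mL) = 8 μg/mL — intermediate
Azithromycin: 32 μg/mL is ≥ 8 μg/mL ⇒ R
Tigecycline 16 μg/mL: in 16–32 μg/mL — Intermediate
Chloramphenicol 2 μg/mL: ≥ 2 μg/mL → resistant

ertapenem, rifampin, azithromycin, chloramphenicol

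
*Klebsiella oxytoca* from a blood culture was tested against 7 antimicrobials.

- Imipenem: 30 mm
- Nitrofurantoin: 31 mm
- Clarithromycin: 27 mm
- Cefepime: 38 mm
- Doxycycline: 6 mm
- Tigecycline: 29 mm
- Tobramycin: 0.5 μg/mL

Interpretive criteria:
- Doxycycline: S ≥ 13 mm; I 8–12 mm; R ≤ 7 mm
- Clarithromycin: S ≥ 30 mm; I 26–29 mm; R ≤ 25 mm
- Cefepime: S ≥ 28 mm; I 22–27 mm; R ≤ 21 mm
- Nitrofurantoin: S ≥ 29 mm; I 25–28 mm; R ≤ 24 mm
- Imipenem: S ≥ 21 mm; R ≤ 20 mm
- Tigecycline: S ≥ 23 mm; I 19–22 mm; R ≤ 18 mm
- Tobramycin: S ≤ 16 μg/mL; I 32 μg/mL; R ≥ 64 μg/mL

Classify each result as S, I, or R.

S, S, I, S, R, S, S

Imipenem 30 mm: ≥ 21 mm ⇒ S
Nitrofurantoin (31 mm) ≥ 29 mm — S
Clarithromycin: 27 mm is in 26–29 mm ⇒ I
Cefepime (38 mm) ≥ 28 mm → Susceptible
Doxycycline: 6 mm is ≤ 7 mm ⇒ Resistant
Tigecycline 29 mm: ≥ 23 mm ⇒ susceptible
Tobramycin 0.5 μg/mL: ≤ 16 μg/mL → Susceptible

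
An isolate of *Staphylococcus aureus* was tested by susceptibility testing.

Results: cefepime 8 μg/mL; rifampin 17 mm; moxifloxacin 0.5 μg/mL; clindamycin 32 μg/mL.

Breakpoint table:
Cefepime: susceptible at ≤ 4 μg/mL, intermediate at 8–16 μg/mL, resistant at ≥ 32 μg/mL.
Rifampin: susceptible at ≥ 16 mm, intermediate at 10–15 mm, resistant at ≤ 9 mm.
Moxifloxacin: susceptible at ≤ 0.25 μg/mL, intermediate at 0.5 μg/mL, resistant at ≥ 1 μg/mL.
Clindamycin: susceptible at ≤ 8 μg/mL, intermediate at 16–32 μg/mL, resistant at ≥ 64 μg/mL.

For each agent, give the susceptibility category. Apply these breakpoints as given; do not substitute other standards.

Cefepime (8 μg/mL) in 8–16 μg/mL — Intermediate
Rifampin (17 mm) ≥ 16 mm ⇒ susceptible
Moxifloxacin (0.5 μg/mL) = 0.5 μg/mL — intermediate
Clindamycin: 32 μg/mL is in 16–32 μg/mL — intermediate

I, S, I, I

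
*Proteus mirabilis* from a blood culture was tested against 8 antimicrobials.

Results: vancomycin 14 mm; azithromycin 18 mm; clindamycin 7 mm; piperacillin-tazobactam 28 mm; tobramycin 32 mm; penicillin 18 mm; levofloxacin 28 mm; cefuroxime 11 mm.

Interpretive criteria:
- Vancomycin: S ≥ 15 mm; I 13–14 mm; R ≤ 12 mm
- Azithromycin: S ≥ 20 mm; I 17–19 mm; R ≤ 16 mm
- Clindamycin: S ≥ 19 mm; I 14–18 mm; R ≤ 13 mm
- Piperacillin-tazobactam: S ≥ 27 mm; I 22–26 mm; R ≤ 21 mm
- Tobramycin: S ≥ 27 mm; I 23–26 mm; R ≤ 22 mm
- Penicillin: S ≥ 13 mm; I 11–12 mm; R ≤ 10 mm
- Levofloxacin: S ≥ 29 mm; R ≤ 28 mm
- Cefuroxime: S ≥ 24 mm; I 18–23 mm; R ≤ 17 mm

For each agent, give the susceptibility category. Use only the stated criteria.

I, I, R, S, S, S, R, R

Vancomycin (14 mm) in 13–14 mm → Intermediate
Azithromycin (18 mm) in 17–19 mm — intermediate
Clindamycin (7 mm) ≤ 13 mm — resistant
Piperacillin-tazobactam (28 mm) ≥ 27 mm ⇒ susceptible
Tobramycin: 32 mm is ≥ 27 mm → Susceptible
Penicillin (18 mm) ≥ 13 mm → susceptible
Levofloxacin: 28 mm is ≤ 28 mm → R
Cefuroxime: 11 mm is ≤ 17 mm — resistant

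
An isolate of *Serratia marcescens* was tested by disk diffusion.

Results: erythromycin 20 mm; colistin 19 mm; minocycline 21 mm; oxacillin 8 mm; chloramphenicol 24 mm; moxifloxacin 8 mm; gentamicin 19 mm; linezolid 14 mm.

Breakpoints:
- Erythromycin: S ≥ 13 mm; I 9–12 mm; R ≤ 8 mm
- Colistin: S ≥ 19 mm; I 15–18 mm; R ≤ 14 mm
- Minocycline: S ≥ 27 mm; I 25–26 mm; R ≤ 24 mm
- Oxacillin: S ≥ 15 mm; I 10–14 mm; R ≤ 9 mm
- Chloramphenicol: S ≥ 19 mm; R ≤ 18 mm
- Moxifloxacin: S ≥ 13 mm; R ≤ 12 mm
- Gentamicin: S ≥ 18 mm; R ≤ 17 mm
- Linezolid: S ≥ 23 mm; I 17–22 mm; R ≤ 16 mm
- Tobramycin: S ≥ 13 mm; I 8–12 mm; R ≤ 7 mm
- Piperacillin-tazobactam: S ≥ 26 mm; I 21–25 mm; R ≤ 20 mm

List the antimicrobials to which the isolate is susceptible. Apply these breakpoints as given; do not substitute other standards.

erythromycin, colistin, chloramphenicol, gentamicin

Erythromycin 20 mm: ≥ 13 mm — Susceptible
Colistin 19 mm: ≥ 19 mm → susceptible
Minocycline: 21 mm is ≤ 24 mm — Resistant
Oxacillin 8 mm: ≤ 9 mm ⇒ Resistant
Chloramphenicol (24 mm) ≥ 19 mm ⇒ Susceptible
Moxifloxacin: 8 mm is ≤ 12 mm — R
Gentamicin (19 mm) ≥ 18 mm → Susceptible
Linezolid 14 mm: ≤ 16 mm — resistant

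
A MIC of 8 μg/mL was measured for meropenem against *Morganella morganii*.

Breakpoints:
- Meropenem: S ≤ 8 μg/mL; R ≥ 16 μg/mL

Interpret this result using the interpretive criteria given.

Susceptible

Meropenem 8 μg/mL: ≤ 8 μg/mL ⇒ Susceptible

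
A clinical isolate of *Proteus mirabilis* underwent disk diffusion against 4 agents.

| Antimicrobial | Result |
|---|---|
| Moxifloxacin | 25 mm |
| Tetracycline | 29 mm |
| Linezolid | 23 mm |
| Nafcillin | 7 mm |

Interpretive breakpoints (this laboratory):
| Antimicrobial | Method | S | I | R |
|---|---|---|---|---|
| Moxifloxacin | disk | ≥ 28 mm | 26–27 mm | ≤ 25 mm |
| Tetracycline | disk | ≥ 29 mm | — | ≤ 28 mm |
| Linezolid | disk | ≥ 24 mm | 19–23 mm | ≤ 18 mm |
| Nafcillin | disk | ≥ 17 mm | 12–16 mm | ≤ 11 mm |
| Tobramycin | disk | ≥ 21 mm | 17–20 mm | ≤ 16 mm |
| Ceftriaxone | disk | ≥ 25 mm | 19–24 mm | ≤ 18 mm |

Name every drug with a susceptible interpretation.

tetracycline

Moxifloxacin: 25 mm is ≤ 25 mm — resistant
Tetracycline: 29 mm is ≥ 29 mm — S
Linezolid 23 mm: in 19–23 mm — Intermediate
Nafcillin 7 mm: ≤ 11 mm ⇒ resistant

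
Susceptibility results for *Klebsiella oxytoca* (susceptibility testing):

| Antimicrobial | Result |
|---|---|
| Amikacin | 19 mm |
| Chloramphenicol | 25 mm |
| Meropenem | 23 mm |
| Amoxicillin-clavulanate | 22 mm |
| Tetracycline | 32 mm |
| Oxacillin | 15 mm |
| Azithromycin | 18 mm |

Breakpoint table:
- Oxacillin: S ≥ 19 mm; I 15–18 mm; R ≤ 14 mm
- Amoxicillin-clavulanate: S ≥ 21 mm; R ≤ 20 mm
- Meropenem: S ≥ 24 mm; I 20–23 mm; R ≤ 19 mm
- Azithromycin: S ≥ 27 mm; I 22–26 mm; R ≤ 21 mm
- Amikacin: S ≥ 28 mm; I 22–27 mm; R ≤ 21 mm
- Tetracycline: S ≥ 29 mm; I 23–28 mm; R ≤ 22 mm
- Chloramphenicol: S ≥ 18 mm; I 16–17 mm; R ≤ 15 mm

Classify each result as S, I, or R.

R, S, I, S, S, I, R

Amikacin: 19 mm is ≤ 21 mm → resistant
Chloramphenicol: 25 mm is ≥ 18 mm → S
Meropenem: 23 mm is in 20–23 mm — intermediate
Amoxicillin-clavulanate (22 mm) ≥ 21 mm ⇒ Susceptible
Tetracycline (32 mm) ≥ 29 mm — Susceptible
Oxacillin: 15 mm is in 15–18 mm → intermediate
Azithromycin (18 mm) ≤ 21 mm ⇒ Resistant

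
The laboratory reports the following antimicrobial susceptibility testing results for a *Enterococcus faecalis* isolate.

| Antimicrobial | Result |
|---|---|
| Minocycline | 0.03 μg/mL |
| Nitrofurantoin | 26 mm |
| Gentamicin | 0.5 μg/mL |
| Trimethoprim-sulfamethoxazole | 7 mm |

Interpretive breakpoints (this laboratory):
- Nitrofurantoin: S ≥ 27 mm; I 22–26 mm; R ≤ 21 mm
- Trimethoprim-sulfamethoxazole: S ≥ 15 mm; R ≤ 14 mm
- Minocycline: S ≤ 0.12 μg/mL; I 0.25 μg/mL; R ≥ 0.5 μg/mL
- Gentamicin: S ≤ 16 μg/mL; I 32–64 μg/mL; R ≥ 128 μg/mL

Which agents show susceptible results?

minocycline, gentamicin

Minocycline (0.03 μg/mL) ≤ 0.12 μg/mL — S
Nitrofurantoin: 26 mm is in 22–26 mm — intermediate
Gentamicin (0.5 μg/mL) ≤ 16 μg/mL — Susceptible
Trimethoprim-sulfamethoxazole: 7 mm is ≤ 14 mm ⇒ resistant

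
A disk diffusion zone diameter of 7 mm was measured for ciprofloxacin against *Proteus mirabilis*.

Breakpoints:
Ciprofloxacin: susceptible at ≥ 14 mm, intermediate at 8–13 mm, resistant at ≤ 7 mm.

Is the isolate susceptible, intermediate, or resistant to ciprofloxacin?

Resistant

Ciprofloxacin: 7 mm is ≤ 7 mm → Resistant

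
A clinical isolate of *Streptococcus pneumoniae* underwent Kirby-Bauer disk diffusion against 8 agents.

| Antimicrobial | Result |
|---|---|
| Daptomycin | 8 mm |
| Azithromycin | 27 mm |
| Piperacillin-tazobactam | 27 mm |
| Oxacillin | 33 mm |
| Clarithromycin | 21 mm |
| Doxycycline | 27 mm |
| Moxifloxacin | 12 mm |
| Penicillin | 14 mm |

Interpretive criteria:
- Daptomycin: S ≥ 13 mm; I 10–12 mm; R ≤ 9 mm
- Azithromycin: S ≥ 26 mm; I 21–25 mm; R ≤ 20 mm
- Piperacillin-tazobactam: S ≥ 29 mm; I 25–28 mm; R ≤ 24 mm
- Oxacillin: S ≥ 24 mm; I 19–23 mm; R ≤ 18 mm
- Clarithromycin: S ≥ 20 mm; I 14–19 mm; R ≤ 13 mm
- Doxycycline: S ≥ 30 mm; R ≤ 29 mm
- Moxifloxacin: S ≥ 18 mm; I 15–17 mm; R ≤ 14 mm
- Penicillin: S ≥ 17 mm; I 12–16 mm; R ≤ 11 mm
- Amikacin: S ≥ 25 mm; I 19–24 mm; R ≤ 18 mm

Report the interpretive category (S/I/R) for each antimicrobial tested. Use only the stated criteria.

R, S, I, S, S, R, R, I

Daptomycin (8 mm) ≤ 9 mm → Resistant
Azithromycin (27 mm) ≥ 26 mm — Susceptible
Piperacillin-tazobactam: 27 mm is in 25–28 mm ⇒ I
Oxacillin 33 mm: ≥ 24 mm → Susceptible
Clarithromycin 21 mm: ≥ 20 mm ⇒ Susceptible
Doxycycline (27 mm) ≤ 29 mm — Resistant
Moxifloxacin 12 mm: ≤ 14 mm ⇒ R
Penicillin 14 mm: in 12–16 mm — I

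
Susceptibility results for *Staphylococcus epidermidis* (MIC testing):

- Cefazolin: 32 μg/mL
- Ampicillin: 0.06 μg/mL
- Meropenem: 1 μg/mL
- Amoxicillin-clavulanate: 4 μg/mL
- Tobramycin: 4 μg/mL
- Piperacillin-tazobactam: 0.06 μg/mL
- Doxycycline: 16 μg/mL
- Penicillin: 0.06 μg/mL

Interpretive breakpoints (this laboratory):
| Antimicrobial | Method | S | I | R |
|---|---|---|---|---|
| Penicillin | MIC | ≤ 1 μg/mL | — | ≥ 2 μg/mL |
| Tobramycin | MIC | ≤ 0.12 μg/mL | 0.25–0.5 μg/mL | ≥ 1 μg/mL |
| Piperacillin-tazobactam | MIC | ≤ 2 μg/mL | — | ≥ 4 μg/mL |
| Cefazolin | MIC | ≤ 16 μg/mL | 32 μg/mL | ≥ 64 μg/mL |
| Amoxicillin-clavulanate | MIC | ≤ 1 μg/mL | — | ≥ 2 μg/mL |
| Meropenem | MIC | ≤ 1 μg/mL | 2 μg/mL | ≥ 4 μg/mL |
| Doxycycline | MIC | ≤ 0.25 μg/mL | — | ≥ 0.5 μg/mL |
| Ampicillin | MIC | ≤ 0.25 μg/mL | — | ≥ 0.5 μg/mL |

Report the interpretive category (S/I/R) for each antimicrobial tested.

Cefazolin (32 μg/mL) = 32 μg/mL → intermediate
Ampicillin (0.06 μg/mL) ≤ 0.25 μg/mL — Susceptible
Meropenem (1 μg/mL) ≤ 1 μg/mL → susceptible
Amoxicillin-clavulanate 4 μg/mL: ≥ 2 μg/mL — R
Tobramycin (4 μg/mL) ≥ 1 μg/mL — resistant
Piperacillin-tazobactam 0.06 μg/mL: ≤ 2 μg/mL ⇒ Susceptible
Doxycycline (16 μg/mL) ≥ 0.5 μg/mL → Resistant
Penicillin (0.06 μg/mL) ≤ 1 μg/mL → Susceptible

I, S, S, R, R, S, R, S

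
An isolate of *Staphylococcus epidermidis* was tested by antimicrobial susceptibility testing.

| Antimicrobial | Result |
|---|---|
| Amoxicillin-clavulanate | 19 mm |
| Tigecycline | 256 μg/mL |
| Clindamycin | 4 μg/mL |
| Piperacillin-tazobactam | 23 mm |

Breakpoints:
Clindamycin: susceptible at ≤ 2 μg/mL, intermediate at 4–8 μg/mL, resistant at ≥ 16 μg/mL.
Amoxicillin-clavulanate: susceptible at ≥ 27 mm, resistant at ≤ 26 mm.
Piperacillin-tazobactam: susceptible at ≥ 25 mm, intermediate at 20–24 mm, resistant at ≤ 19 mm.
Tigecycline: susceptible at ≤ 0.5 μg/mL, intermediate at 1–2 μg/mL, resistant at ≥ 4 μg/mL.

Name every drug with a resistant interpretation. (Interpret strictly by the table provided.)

amoxicillin-clavulanate, tigecycline

Amoxicillin-clavulanate 19 mm: ≤ 26 mm → resistant
Tigecycline 256 μg/mL: ≥ 4 μg/mL — resistant
Clindamycin: 4 μg/mL is in 4–8 μg/mL → Intermediate
Piperacillin-tazobactam (23 mm) in 20–24 mm — Intermediate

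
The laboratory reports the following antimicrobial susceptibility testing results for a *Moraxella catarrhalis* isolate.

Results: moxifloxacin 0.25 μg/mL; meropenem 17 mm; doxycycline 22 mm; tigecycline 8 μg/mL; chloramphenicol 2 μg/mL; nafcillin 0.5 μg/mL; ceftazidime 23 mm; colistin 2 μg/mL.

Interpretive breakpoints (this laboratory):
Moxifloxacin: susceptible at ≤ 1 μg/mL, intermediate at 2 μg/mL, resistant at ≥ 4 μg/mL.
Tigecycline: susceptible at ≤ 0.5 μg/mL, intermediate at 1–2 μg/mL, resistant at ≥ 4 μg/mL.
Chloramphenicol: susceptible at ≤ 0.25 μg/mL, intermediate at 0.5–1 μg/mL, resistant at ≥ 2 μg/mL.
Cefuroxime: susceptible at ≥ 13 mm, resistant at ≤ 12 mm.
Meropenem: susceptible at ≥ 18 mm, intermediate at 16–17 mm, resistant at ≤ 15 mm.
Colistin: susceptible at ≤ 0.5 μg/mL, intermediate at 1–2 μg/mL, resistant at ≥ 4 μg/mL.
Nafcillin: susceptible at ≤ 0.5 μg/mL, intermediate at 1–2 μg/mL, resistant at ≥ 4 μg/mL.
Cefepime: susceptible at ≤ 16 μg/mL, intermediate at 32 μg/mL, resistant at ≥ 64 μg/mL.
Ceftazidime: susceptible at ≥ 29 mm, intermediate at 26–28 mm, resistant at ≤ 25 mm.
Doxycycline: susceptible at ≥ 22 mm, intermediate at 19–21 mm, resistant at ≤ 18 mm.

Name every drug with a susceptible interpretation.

moxifloxacin, doxycycline, nafcillin

Moxifloxacin (0.25 μg/mL) ≤ 1 μg/mL → S
Meropenem: 17 mm is in 16–17 mm ⇒ I
Doxycycline (22 mm) ≥ 22 mm → Susceptible
Tigecycline: 8 μg/mL is ≥ 4 μg/mL — R
Chloramphenicol: 2 μg/mL is ≥ 2 μg/mL — R
Nafcillin 0.5 μg/mL: ≤ 0.5 μg/mL ⇒ susceptible
Ceftazidime: 23 mm is ≤ 25 mm → resistant
Colistin (2 μg/mL) in 1–2 μg/mL ⇒ intermediate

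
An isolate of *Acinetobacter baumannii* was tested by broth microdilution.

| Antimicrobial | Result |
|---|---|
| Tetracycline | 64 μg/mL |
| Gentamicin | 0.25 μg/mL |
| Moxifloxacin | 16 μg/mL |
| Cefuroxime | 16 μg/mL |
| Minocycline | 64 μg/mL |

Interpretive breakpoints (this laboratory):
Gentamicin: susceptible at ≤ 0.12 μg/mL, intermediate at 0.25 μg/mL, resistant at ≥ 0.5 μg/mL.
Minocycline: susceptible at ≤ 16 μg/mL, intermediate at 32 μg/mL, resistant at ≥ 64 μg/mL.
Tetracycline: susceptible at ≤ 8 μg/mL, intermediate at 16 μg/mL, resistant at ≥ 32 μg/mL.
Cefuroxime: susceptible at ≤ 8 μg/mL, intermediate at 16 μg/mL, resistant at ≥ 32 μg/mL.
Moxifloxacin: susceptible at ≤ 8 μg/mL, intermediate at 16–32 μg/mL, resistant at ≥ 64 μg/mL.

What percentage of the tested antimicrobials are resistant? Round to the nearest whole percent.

Tetracycline: 64 μg/mL is ≥ 32 μg/mL — resistant
Gentamicin 0.25 μg/mL: = 0.25 μg/mL — intermediate
Moxifloxacin 16 μg/mL: in 16–32 μg/mL — I
Cefuroxime 16 μg/mL: = 16 μg/mL ⇒ I
Minocycline: 64 μg/mL is ≥ 64 μg/mL ⇒ R
Resistant: 2/5

40%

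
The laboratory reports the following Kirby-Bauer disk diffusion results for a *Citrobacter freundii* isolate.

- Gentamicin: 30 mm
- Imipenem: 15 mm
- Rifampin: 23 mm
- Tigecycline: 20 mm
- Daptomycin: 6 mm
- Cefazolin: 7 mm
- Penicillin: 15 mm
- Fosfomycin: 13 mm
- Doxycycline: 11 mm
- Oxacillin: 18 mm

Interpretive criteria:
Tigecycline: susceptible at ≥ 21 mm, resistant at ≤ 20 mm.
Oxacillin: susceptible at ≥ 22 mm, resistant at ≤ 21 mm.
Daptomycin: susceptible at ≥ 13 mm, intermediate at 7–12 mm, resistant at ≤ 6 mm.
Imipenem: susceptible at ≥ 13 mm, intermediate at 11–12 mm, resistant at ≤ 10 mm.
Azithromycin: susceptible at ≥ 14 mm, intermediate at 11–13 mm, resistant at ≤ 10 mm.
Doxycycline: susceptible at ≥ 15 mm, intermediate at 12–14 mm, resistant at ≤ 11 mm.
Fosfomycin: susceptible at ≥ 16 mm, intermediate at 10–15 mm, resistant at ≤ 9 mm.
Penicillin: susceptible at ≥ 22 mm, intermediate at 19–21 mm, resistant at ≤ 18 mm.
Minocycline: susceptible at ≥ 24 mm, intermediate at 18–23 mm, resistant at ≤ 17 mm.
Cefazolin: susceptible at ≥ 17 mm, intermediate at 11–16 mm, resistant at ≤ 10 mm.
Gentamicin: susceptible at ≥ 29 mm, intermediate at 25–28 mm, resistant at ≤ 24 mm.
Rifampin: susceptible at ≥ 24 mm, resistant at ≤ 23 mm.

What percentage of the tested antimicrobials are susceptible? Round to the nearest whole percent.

Gentamicin (30 mm) ≥ 29 mm ⇒ S
Imipenem 15 mm: ≥ 13 mm → Susceptible
Rifampin 23 mm: ≤ 23 mm — Resistant
Tigecycline (20 mm) ≤ 20 mm — R
Daptomycin (6 mm) ≤ 6 mm — Resistant
Cefazolin (7 mm) ≤ 10 mm ⇒ resistant
Penicillin: 15 mm is ≤ 18 mm ⇒ resistant
Fosfomycin: 13 mm is in 10–15 mm — intermediate
Doxycycline (11 mm) ≤ 11 mm → Resistant
Oxacillin (18 mm) ≤ 21 mm → R
Susceptible: 2/10

20%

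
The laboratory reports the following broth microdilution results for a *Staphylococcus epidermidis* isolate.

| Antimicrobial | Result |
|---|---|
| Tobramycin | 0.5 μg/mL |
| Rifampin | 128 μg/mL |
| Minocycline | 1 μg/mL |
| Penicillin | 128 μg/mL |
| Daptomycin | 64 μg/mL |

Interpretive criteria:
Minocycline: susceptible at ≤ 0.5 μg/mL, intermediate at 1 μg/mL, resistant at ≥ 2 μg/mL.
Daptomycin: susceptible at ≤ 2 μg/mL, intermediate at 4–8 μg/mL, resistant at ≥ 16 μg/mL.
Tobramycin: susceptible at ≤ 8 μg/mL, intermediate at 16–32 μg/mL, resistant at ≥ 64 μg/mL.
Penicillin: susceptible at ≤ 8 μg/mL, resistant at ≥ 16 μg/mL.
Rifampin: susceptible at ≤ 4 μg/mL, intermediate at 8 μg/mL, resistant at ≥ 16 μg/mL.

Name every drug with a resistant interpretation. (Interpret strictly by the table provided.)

rifampin, penicillin, daptomycin

Tobramycin (0.5 μg/mL) ≤ 8 μg/mL — Susceptible
Rifampin: 128 μg/mL is ≥ 16 μg/mL — Resistant
Minocycline 1 μg/mL: = 1 μg/mL → Intermediate
Penicillin (128 μg/mL) ≥ 16 μg/mL ⇒ Resistant
Daptomycin: 64 μg/mL is ≥ 16 μg/mL → R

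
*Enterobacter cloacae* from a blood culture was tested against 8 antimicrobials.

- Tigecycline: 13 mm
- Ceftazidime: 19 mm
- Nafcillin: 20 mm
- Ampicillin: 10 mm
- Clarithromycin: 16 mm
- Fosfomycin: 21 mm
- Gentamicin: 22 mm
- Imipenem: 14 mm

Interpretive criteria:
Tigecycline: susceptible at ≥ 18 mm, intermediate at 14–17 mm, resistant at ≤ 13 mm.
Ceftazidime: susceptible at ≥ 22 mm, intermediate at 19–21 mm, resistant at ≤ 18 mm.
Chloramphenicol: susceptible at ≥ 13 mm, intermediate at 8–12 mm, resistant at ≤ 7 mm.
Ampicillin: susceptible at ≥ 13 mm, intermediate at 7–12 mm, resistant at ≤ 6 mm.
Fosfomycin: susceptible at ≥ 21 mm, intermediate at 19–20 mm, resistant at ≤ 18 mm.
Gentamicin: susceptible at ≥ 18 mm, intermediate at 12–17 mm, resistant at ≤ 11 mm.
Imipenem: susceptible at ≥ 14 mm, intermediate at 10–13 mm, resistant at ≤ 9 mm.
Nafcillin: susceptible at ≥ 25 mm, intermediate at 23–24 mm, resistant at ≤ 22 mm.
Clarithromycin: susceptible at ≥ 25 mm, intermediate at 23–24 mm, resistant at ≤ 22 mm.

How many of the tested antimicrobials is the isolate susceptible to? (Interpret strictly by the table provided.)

Tigecycline (13 mm) ≤ 13 mm ⇒ Resistant
Ceftazidime: 19 mm is in 19–21 mm — Intermediate
Nafcillin: 20 mm is ≤ 22 mm → resistant
Ampicillin 10 mm: in 7–12 mm — Intermediate
Clarithromycin: 16 mm is ≤ 22 mm ⇒ Resistant
Fosfomycin 21 mm: ≥ 21 mm → Susceptible
Gentamicin: 22 mm is ≥ 18 mm ⇒ susceptible
Imipenem: 14 mm is ≥ 14 mm — Susceptible
Susceptible: 3

3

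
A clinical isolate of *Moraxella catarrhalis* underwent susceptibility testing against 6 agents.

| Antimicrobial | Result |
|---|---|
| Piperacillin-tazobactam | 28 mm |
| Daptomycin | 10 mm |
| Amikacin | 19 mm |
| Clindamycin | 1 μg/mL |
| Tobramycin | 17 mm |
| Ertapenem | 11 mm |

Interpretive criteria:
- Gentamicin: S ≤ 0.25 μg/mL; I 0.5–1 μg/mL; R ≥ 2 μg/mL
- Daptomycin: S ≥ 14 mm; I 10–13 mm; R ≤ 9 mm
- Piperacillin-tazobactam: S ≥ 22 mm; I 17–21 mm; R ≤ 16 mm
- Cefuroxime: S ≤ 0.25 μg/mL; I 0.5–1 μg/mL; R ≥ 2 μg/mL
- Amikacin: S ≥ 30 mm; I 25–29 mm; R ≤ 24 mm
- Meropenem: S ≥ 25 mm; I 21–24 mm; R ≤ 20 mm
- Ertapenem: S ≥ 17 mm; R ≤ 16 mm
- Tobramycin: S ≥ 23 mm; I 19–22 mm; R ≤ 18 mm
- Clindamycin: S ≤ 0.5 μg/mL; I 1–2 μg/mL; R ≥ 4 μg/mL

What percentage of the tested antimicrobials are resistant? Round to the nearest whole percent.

Piperacillin-tazobactam (28 mm) ≥ 22 mm — Susceptible
Daptomycin (10 mm) in 10–13 mm ⇒ I
Amikacin 19 mm: ≤ 24 mm ⇒ R
Clindamycin: 1 μg/mL is in 1–2 μg/mL — Intermediate
Tobramycin: 17 mm is ≤ 18 mm — Resistant
Ertapenem (11 mm) ≤ 16 mm — resistant
Resistant: 3/6

50%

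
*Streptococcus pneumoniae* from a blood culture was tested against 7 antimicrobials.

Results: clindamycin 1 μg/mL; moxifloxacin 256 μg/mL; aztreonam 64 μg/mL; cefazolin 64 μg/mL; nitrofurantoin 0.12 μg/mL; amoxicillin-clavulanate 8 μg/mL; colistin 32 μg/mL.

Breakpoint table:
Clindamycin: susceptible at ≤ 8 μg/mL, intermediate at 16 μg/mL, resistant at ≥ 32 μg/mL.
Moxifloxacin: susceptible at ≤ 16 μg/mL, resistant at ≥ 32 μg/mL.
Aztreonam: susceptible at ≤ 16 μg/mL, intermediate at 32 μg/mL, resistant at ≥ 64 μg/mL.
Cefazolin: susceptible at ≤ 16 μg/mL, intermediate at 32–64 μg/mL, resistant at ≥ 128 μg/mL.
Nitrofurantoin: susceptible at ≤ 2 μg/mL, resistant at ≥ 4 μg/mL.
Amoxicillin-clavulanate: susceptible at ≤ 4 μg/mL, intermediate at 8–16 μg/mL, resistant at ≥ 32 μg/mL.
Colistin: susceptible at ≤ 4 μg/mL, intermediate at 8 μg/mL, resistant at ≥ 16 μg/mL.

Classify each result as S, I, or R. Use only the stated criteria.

Clindamycin: 1 μg/mL is ≤ 8 μg/mL → S
Moxifloxacin 256 μg/mL: ≥ 32 μg/mL ⇒ R
Aztreonam (64 μg/mL) ≥ 64 μg/mL ⇒ Resistant
Cefazolin (64 μg/mL) in 32–64 μg/mL → intermediate
Nitrofurantoin: 0.12 μg/mL is ≤ 2 μg/mL ⇒ susceptible
Amoxicillin-clavulanate: 8 μg/mL is in 8–16 μg/mL — intermediate
Colistin: 32 μg/mL is ≥ 16 μg/mL → resistant

S, R, R, I, S, I, R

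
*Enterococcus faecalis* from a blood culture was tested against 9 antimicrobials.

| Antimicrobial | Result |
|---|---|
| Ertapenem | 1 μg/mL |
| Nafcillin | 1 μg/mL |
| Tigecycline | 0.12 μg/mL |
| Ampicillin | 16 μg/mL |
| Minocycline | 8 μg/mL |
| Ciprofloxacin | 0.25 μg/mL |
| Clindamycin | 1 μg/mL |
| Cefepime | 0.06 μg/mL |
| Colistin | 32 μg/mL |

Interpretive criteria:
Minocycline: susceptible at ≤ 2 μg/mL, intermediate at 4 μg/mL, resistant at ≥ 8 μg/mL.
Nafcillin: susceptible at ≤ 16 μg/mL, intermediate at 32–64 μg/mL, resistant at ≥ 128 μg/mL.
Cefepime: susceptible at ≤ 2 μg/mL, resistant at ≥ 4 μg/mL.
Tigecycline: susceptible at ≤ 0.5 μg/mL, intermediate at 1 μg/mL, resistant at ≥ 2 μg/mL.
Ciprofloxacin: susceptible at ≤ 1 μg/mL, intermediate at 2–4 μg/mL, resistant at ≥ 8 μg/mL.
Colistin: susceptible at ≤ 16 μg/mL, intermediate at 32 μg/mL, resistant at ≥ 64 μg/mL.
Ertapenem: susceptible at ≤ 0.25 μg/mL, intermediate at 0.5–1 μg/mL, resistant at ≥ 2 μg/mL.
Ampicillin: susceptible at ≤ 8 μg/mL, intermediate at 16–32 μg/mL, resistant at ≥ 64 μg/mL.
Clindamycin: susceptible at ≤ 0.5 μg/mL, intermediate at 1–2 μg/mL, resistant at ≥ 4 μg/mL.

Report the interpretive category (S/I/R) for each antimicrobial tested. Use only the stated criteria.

I, S, S, I, R, S, I, S, I

Ertapenem: 1 μg/mL is in 0.5–1 μg/mL ⇒ I
Nafcillin: 1 μg/mL is ≤ 16 μg/mL → Susceptible
Tigecycline 0.12 μg/mL: ≤ 0.5 μg/mL — S
Ampicillin: 16 μg/mL is in 16–32 μg/mL → intermediate
Minocycline 8 μg/mL: ≥ 8 μg/mL → Resistant
Ciprofloxacin (0.25 μg/mL) ≤ 1 μg/mL — susceptible
Clindamycin (1 μg/mL) in 1–2 μg/mL → Intermediate
Cefepime: 0.06 μg/mL is ≤ 2 μg/mL → Susceptible
Colistin (32 μg/mL) = 32 μg/mL → Intermediate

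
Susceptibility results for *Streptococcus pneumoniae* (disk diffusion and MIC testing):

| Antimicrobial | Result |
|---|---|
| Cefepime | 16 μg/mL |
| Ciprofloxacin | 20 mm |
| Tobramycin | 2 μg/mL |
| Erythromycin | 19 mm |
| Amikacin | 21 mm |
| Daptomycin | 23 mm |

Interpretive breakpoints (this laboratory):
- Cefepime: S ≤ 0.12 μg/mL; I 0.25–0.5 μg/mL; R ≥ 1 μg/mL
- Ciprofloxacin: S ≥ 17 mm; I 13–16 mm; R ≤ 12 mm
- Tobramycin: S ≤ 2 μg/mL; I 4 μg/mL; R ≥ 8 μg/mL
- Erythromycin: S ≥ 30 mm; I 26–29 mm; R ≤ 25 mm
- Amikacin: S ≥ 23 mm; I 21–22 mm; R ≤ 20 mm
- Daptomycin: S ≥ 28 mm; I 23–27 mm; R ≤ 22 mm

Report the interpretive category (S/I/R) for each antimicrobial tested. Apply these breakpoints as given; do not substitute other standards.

R, S, S, R, I, I

Cefepime (16 μg/mL) ≥ 1 μg/mL ⇒ resistant
Ciprofloxacin (20 mm) ≥ 17 mm ⇒ susceptible
Tobramycin (2 μg/mL) ≤ 2 μg/mL → Susceptible
Erythromycin 19 mm: ≤ 25 mm → R
Amikacin: 21 mm is in 21–22 mm — I
Daptomycin: 23 mm is in 23–27 mm → I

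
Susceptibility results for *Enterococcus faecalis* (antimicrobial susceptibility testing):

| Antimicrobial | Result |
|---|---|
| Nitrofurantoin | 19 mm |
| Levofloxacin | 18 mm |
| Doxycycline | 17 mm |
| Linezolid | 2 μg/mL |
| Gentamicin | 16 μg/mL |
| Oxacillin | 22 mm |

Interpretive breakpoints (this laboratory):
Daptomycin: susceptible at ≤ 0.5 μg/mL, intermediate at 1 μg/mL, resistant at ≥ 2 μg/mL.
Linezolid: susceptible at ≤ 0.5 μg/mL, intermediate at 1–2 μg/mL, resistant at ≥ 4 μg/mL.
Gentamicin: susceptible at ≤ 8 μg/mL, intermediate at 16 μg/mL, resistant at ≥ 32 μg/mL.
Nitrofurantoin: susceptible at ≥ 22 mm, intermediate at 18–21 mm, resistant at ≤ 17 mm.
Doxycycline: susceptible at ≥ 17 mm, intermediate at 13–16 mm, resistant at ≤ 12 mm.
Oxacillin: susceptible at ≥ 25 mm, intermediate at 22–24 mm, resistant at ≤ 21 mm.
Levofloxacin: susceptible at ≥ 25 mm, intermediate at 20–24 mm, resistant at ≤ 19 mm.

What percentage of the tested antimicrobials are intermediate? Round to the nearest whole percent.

67%

Nitrofurantoin 19 mm: in 18–21 mm — intermediate
Levofloxacin (18 mm) ≤ 19 mm ⇒ Resistant
Doxycycline: 17 mm is ≥ 17 mm ⇒ susceptible
Linezolid (2 μg/mL) in 1–2 μg/mL — I
Gentamicin (16 μg/mL) = 16 μg/mL → I
Oxacillin: 22 mm is in 22–24 mm — I
Intermediate: 4/6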